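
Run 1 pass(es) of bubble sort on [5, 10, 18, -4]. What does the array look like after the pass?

After pass 1: [5, 10, -4, 18] (1 swaps)
Total swaps: 1


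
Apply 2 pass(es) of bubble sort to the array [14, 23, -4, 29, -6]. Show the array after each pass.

After pass 1: [14, -4, 23, -6, 29] (2 swaps)
After pass 2: [-4, 14, -6, 23, 29] (2 swaps)
Total swaps: 4


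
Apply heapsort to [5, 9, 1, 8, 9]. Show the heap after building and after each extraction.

Build heap: [9, 9, 1, 8, 5]
Extract 9: [9, 8, 1, 5, 9]
Extract 9: [8, 5, 1, 9, 9]
Extract 8: [5, 1, 8, 9, 9]
Extract 5: [1, 5, 8, 9, 9]


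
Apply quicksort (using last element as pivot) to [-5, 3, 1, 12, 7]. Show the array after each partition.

Partition 1: pivot=7 at index 3 -> [-5, 3, 1, 7, 12]
Partition 2: pivot=1 at index 1 -> [-5, 1, 3, 7, 12]


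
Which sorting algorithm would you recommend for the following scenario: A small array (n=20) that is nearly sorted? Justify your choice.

Best choice: Insertion sort
Reason: Insertion sort is O(n) for nearly sorted arrays and has low overhead


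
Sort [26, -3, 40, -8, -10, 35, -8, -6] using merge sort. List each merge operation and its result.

Divide and conquer:
  Merge [26] + [-3] -> [-3, 26]
  Merge [40] + [-8] -> [-8, 40]
  Merge [-3, 26] + [-8, 40] -> [-8, -3, 26, 40]
  Merge [-10] + [35] -> [-10, 35]
  Merge [-8] + [-6] -> [-8, -6]
  Merge [-10, 35] + [-8, -6] -> [-10, -8, -6, 35]
  Merge [-8, -3, 26, 40] + [-10, -8, -6, 35] -> [-10, -8, -8, -6, -3, 26, 35, 40]


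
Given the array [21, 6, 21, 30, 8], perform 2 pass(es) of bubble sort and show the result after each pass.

After pass 1: [6, 21, 21, 8, 30] (2 swaps)
After pass 2: [6, 21, 8, 21, 30] (1 swaps)
Total swaps: 3


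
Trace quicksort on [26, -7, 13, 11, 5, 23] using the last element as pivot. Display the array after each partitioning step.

Partition 1: pivot=23 at index 4 -> [-7, 13, 11, 5, 23, 26]
Partition 2: pivot=5 at index 1 -> [-7, 5, 11, 13, 23, 26]
Partition 3: pivot=13 at index 3 -> [-7, 5, 11, 13, 23, 26]


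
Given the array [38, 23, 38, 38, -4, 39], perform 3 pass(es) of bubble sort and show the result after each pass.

After pass 1: [23, 38, 38, -4, 38, 39] (2 swaps)
After pass 2: [23, 38, -4, 38, 38, 39] (1 swaps)
After pass 3: [23, -4, 38, 38, 38, 39] (1 swaps)
Total swaps: 4


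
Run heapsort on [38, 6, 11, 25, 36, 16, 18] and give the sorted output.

Build heap: [38, 36, 18, 25, 6, 16, 11]
Extract 38: [36, 25, 18, 11, 6, 16, 38]
Extract 36: [25, 16, 18, 11, 6, 36, 38]
Extract 25: [18, 16, 6, 11, 25, 36, 38]
Extract 18: [16, 11, 6, 18, 25, 36, 38]
Extract 16: [11, 6, 16, 18, 25, 36, 38]
Extract 11: [6, 11, 16, 18, 25, 36, 38]


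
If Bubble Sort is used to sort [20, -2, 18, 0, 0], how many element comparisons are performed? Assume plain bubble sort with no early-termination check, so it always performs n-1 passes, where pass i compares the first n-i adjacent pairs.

Pass 1: compare adjacent pairs (0,1)..(3,4) = 4 comparison(s), 4 swap(s) -> [-2, 18, 0, 0, 20]
Pass 2: compare adjacent pairs (0,1)..(2,3) = 3 comparison(s), 2 swap(s) -> [-2, 0, 0, 18, 20]
Pass 3: compare adjacent pairs (0,1)..(1,2) = 2 comparison(s), 0 swap(s) -> [-2, 0, 0, 18, 20]
Pass 4: compare adjacent pairs (0,1)..(0,1) = 1 comparison(s), 0 swap(s) -> [-2, 0, 0, 18, 20]
Total comparisons: 4 + 3 + 2 + 1 = 10


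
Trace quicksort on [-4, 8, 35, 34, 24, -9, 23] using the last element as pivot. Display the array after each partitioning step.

Partition 1: pivot=23 at index 3 -> [-4, 8, -9, 23, 24, 35, 34]
Partition 2: pivot=-9 at index 0 -> [-9, 8, -4, 23, 24, 35, 34]
Partition 3: pivot=-4 at index 1 -> [-9, -4, 8, 23, 24, 35, 34]
Partition 4: pivot=34 at index 5 -> [-9, -4, 8, 23, 24, 34, 35]


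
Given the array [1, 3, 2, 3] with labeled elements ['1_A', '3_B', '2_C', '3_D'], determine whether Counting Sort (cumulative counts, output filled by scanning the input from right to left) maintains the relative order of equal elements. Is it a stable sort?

Trace Counting Sort on the labeled array (the key is the number; the letter only tracks identity):
  Counts for values 0..3: [0, 1, 1, 2]
  Cumulative counts: [0, 1, 2, 4]
  Scan right to left: place 3_D at output index 3
  Scan right to left: place 2_C at output index 1
  Scan right to left: place 3_B at output index 2
  Scan right to left: place 1_A at output index 0
  Output: [1_A, 2_C, 3_B, 3_D]
Equal keys:
  value 3: originally 3_B, 3_D; after sorting 3_B, 3_D -> order preserved
All equal keys kept their original relative order. Counting Sort is stable: scanning the input right to left with decreasing cumulative counts places later duplicates at later output positions.
Answer: Stable


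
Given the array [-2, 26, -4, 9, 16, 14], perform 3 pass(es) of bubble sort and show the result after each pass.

After pass 1: [-2, -4, 9, 16, 14, 26] (4 swaps)
After pass 2: [-4, -2, 9, 14, 16, 26] (2 swaps)
After pass 3: [-4, -2, 9, 14, 16, 26] (0 swaps)
Total swaps: 6


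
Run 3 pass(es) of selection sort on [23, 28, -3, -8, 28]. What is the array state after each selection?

Pass 1: Select minimum -8 at index 3, swap -> [-8, 28, -3, 23, 28]
Pass 2: Select minimum -3 at index 2, swap -> [-8, -3, 28, 23, 28]
Pass 3: Select minimum 23 at index 3, swap -> [-8, -3, 23, 28, 28]


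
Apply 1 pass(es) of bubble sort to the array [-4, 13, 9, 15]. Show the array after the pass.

After pass 1: [-4, 9, 13, 15] (1 swaps)
Total swaps: 1


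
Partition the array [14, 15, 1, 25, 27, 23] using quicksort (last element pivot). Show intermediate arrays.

Partition 1: pivot=23 at index 3 -> [14, 15, 1, 23, 27, 25]
Partition 2: pivot=1 at index 0 -> [1, 15, 14, 23, 27, 25]
Partition 3: pivot=14 at index 1 -> [1, 14, 15, 23, 27, 25]
Partition 4: pivot=25 at index 4 -> [1, 14, 15, 23, 25, 27]


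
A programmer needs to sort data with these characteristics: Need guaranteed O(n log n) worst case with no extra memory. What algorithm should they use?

Best choice: Heapsort
Reason: Heapsort is O(n log n) worst case and sorts in-place; quicksort can degrade to O(n^2)


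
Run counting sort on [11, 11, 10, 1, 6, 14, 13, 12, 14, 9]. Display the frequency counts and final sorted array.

Count array: [0, 1, 0, 0, 0, 0, 1, 0, 0, 1, 1, 2, 1, 1, 2]
(count[i] = number of elements equal to i)
Cumulative count: [0, 1, 1, 1, 1, 1, 2, 2, 2, 3, 4, 6, 7, 8, 10]
Sorted: [1, 6, 9, 10, 11, 11, 12, 13, 14, 14]


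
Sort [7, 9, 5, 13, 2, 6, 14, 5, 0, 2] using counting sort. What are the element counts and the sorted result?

Count array: [1, 0, 2, 0, 0, 2, 1, 1, 0, 1, 0, 0, 0, 1, 1]
(count[i] = number of elements equal to i)
Cumulative count: [1, 1, 3, 3, 3, 5, 6, 7, 7, 8, 8, 8, 8, 9, 10]
Sorted: [0, 2, 2, 5, 5, 6, 7, 9, 13, 14]


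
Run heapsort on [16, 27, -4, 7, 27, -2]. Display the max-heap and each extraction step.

Build heap: [27, 27, -2, 7, 16, -4]
Extract 27: [27, 16, -2, 7, -4, 27]
Extract 27: [16, 7, -2, -4, 27, 27]
Extract 16: [7, -4, -2, 16, 27, 27]
Extract 7: [-2, -4, 7, 16, 27, 27]
Extract -2: [-4, -2, 7, 16, 27, 27]


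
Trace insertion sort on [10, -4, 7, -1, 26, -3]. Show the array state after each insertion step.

First element 10 is already 'sorted'
Insert -4: shifted 1 elements -> [-4, 10, 7, -1, 26, -3]
Insert 7: shifted 1 elements -> [-4, 7, 10, -1, 26, -3]
Insert -1: shifted 2 elements -> [-4, -1, 7, 10, 26, -3]
Insert 26: shifted 0 elements -> [-4, -1, 7, 10, 26, -3]
Insert -3: shifted 4 elements -> [-4, -3, -1, 7, 10, 26]


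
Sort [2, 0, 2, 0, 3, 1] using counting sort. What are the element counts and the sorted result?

Count array: [2, 1, 2, 1]
(count[i] = number of elements equal to i)
Cumulative count: [2, 3, 5, 6]
Sorted: [0, 0, 1, 2, 2, 3]


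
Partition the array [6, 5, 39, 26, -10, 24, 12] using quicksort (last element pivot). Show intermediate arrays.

Partition 1: pivot=12 at index 3 -> [6, 5, -10, 12, 39, 24, 26]
Partition 2: pivot=-10 at index 0 -> [-10, 5, 6, 12, 39, 24, 26]
Partition 3: pivot=6 at index 2 -> [-10, 5, 6, 12, 39, 24, 26]
Partition 4: pivot=26 at index 5 -> [-10, 5, 6, 12, 24, 26, 39]


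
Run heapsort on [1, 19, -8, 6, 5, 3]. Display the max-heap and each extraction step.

Build heap: [19, 6, 3, 1, 5, -8]
Extract 19: [6, 5, 3, 1, -8, 19]
Extract 6: [5, 1, 3, -8, 6, 19]
Extract 5: [3, 1, -8, 5, 6, 19]
Extract 3: [1, -8, 3, 5, 6, 19]
Extract 1: [-8, 1, 3, 5, 6, 19]


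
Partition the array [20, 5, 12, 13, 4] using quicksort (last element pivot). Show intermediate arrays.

Partition 1: pivot=4 at index 0 -> [4, 5, 12, 13, 20]
Partition 2: pivot=20 at index 4 -> [4, 5, 12, 13, 20]
Partition 3: pivot=13 at index 3 -> [4, 5, 12, 13, 20]
Partition 4: pivot=12 at index 2 -> [4, 5, 12, 13, 20]


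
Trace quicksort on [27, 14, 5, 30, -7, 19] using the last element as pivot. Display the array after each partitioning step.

Partition 1: pivot=19 at index 3 -> [14, 5, -7, 19, 27, 30]
Partition 2: pivot=-7 at index 0 -> [-7, 5, 14, 19, 27, 30]
Partition 3: pivot=14 at index 2 -> [-7, 5, 14, 19, 27, 30]
Partition 4: pivot=30 at index 5 -> [-7, 5, 14, 19, 27, 30]


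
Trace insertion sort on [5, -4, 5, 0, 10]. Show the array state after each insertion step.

First element 5 is already 'sorted'
Insert -4: shifted 1 elements -> [-4, 5, 5, 0, 10]
Insert 5: shifted 0 elements -> [-4, 5, 5, 0, 10]
Insert 0: shifted 2 elements -> [-4, 0, 5, 5, 10]
Insert 10: shifted 0 elements -> [-4, 0, 5, 5, 10]


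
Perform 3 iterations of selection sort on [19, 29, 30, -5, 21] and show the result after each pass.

Pass 1: Select minimum -5 at index 3, swap -> [-5, 29, 30, 19, 21]
Pass 2: Select minimum 19 at index 3, swap -> [-5, 19, 30, 29, 21]
Pass 3: Select minimum 21 at index 4, swap -> [-5, 19, 21, 29, 30]


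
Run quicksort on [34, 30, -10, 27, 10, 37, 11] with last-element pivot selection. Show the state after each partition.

Partition 1: pivot=11 at index 2 -> [-10, 10, 11, 27, 30, 37, 34]
Partition 2: pivot=10 at index 1 -> [-10, 10, 11, 27, 30, 37, 34]
Partition 3: pivot=34 at index 5 -> [-10, 10, 11, 27, 30, 34, 37]
Partition 4: pivot=30 at index 4 -> [-10, 10, 11, 27, 30, 34, 37]


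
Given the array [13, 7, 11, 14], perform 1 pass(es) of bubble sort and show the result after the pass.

After pass 1: [7, 11, 13, 14] (2 swaps)
Total swaps: 2


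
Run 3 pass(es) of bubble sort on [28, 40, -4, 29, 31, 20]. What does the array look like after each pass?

After pass 1: [28, -4, 29, 31, 20, 40] (4 swaps)
After pass 2: [-4, 28, 29, 20, 31, 40] (2 swaps)
After pass 3: [-4, 28, 20, 29, 31, 40] (1 swaps)
Total swaps: 7


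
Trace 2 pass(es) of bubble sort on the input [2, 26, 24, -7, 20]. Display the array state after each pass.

After pass 1: [2, 24, -7, 20, 26] (3 swaps)
After pass 2: [2, -7, 20, 24, 26] (2 swaps)
Total swaps: 5


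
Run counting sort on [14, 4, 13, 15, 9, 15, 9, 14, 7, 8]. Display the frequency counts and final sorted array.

Count array: [0, 0, 0, 0, 1, 0, 0, 1, 1, 2, 0, 0, 0, 1, 2, 2]
(count[i] = number of elements equal to i)
Cumulative count: [0, 0, 0, 0, 1, 1, 1, 2, 3, 5, 5, 5, 5, 6, 8, 10]
Sorted: [4, 7, 8, 9, 9, 13, 14, 14, 15, 15]


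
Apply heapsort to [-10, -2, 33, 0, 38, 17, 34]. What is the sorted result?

Build heap: [38, 0, 34, -10, -2, 17, 33]
Extract 38: [34, 0, 33, -10, -2, 17, 38]
Extract 34: [33, 0, 17, -10, -2, 34, 38]
Extract 33: [17, 0, -2, -10, 33, 34, 38]
Extract 17: [0, -10, -2, 17, 33, 34, 38]
Extract 0: [-2, -10, 0, 17, 33, 34, 38]
Extract -2: [-10, -2, 0, 17, 33, 34, 38]


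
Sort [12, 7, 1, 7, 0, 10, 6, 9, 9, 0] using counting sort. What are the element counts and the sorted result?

Count array: [2, 1, 0, 0, 0, 0, 1, 2, 0, 2, 1, 0, 1]
(count[i] = number of elements equal to i)
Cumulative count: [2, 3, 3, 3, 3, 3, 4, 6, 6, 8, 9, 9, 10]
Sorted: [0, 0, 1, 6, 7, 7, 9, 9, 10, 12]


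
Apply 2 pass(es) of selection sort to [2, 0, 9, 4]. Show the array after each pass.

Pass 1: Select minimum 0 at index 1, swap -> [0, 2, 9, 4]
Pass 2: Select minimum 2 at index 1, swap -> [0, 2, 9, 4]


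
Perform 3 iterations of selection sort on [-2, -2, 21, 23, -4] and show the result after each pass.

Pass 1: Select minimum -4 at index 4, swap -> [-4, -2, 21, 23, -2]
Pass 2: Select minimum -2 at index 1, swap -> [-4, -2, 21, 23, -2]
Pass 3: Select minimum -2 at index 4, swap -> [-4, -2, -2, 23, 21]


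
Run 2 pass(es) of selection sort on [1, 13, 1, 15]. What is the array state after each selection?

Pass 1: Select minimum 1 at index 0, swap -> [1, 13, 1, 15]
Pass 2: Select minimum 1 at index 2, swap -> [1, 1, 13, 15]


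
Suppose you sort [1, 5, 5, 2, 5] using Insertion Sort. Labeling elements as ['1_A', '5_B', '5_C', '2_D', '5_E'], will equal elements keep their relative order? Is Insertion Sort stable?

Trace Insertion Sort on the labeled array (the key is the number; the letter only tracks identity):
  Insert 5_B at index 1: [1_A, 5_B, 5_C, 2_D, 5_E]
  Insert 5_C at index 2: [1_A, 5_B, 5_C, 2_D, 5_E]
  Insert 2_D at index 1: [1_A, 2_D, 5_B, 5_C, 5_E]
  Insert 5_E at index 4: [1_A, 2_D, 5_B, 5_C, 5_E]
Final order: [1_A, 2_D, 5_B, 5_C, 5_E]
Equal keys:
  value 5: originally 5_B, 5_C, 5_E; after sorting 5_B, 5_C, 5_E -> order preserved
All equal keys kept their original relative order. Insertion Sort is stable: elements are shifted only while they are strictly greater than the key, so a key is inserted after any equal elements already placed.
Answer: Stable


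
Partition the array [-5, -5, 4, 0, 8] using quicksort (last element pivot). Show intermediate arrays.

Partition 1: pivot=8 at index 4 -> [-5, -5, 4, 0, 8]
Partition 2: pivot=0 at index 2 -> [-5, -5, 0, 4, 8]
Partition 3: pivot=-5 at index 1 -> [-5, -5, 0, 4, 8]


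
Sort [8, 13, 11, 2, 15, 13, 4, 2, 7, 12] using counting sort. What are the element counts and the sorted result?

Count array: [0, 0, 2, 0, 1, 0, 0, 1, 1, 0, 0, 1, 1, 2, 0, 1]
(count[i] = number of elements equal to i)
Cumulative count: [0, 0, 2, 2, 3, 3, 3, 4, 5, 5, 5, 6, 7, 9, 9, 10]
Sorted: [2, 2, 4, 7, 8, 11, 12, 13, 13, 15]


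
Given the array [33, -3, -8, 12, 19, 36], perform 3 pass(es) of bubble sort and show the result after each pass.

After pass 1: [-3, -8, 12, 19, 33, 36] (4 swaps)
After pass 2: [-8, -3, 12, 19, 33, 36] (1 swaps)
After pass 3: [-8, -3, 12, 19, 33, 36] (0 swaps)
Total swaps: 5


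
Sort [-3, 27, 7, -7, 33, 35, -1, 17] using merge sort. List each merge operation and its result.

Divide and conquer:
  Merge [-3] + [27] -> [-3, 27]
  Merge [7] + [-7] -> [-7, 7]
  Merge [-3, 27] + [-7, 7] -> [-7, -3, 7, 27]
  Merge [33] + [35] -> [33, 35]
  Merge [-1] + [17] -> [-1, 17]
  Merge [33, 35] + [-1, 17] -> [-1, 17, 33, 35]
  Merge [-7, -3, 7, 27] + [-1, 17, 33, 35] -> [-7, -3, -1, 7, 17, 27, 33, 35]


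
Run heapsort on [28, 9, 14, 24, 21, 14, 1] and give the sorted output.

Build heap: [28, 24, 14, 9, 21, 14, 1]
Extract 28: [24, 21, 14, 9, 1, 14, 28]
Extract 24: [21, 14, 14, 9, 1, 24, 28]
Extract 21: [14, 9, 14, 1, 21, 24, 28]
Extract 14: [14, 9, 1, 14, 21, 24, 28]
Extract 14: [9, 1, 14, 14, 21, 24, 28]
Extract 9: [1, 9, 14, 14, 21, 24, 28]


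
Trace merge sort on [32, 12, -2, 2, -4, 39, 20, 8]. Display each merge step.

Divide and conquer:
  Merge [32] + [12] -> [12, 32]
  Merge [-2] + [2] -> [-2, 2]
  Merge [12, 32] + [-2, 2] -> [-2, 2, 12, 32]
  Merge [-4] + [39] -> [-4, 39]
  Merge [20] + [8] -> [8, 20]
  Merge [-4, 39] + [8, 20] -> [-4, 8, 20, 39]
  Merge [-2, 2, 12, 32] + [-4, 8, 20, 39] -> [-4, -2, 2, 8, 12, 20, 32, 39]


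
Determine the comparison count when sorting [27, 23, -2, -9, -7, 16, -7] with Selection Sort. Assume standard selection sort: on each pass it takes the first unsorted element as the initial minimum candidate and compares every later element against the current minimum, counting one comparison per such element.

Pass 1: scan indices 1..6 for the minimum = 6 comparison(s); min is -9, place at index 0 -> [-9, 23, -2, 27, -7, 16, -7]
Pass 2: scan indices 2..6 for the minimum = 5 comparison(s); min is -7, place at index 1 -> [-9, -7, -2, 27, 23, 16, -7]
Pass 3: scan indices 3..6 for the minimum = 4 comparison(s); min is -7, place at index 2 -> [-9, -7, -7, 27, 23, 16, -2]
Pass 4: scan indices 4..6 for the minimum = 3 comparison(s); min is -2, place at index 3 -> [-9, -7, -7, -2, 23, 16, 27]
Pass 5: scan indices 5..6 for the minimum = 2 comparison(s); min is 16, place at index 4 -> [-9, -7, -7, -2, 16, 23, 27]
Pass 6: scan indices 6..6 for the minimum = 1 comparison(s); min is 23, place at index 5 -> [-9, -7, -7, -2, 16, 23, 27]
Selection sort always scans the whole unsorted suffix, so the count is (n-1) + (n-2) + ... + 1 = n(n-1)/2 = 7*6/2 = 21 regardless of the input order.
Total comparisons: 6 + 5 + 4 + 3 + 2 + 1 = 21


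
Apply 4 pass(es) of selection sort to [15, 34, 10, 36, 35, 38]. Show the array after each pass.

Pass 1: Select minimum 10 at index 2, swap -> [10, 34, 15, 36, 35, 38]
Pass 2: Select minimum 15 at index 2, swap -> [10, 15, 34, 36, 35, 38]
Pass 3: Select minimum 34 at index 2, swap -> [10, 15, 34, 36, 35, 38]
Pass 4: Select minimum 35 at index 4, swap -> [10, 15, 34, 35, 36, 38]


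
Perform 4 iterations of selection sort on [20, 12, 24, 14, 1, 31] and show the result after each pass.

Pass 1: Select minimum 1 at index 4, swap -> [1, 12, 24, 14, 20, 31]
Pass 2: Select minimum 12 at index 1, swap -> [1, 12, 24, 14, 20, 31]
Pass 3: Select minimum 14 at index 3, swap -> [1, 12, 14, 24, 20, 31]
Pass 4: Select minimum 20 at index 4, swap -> [1, 12, 14, 20, 24, 31]


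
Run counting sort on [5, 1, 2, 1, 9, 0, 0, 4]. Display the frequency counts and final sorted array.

Count array: [2, 2, 1, 0, 1, 1, 0, 0, 0, 1]
(count[i] = number of elements equal to i)
Cumulative count: [2, 4, 5, 5, 6, 7, 7, 7, 7, 8]
Sorted: [0, 0, 1, 1, 2, 4, 5, 9]


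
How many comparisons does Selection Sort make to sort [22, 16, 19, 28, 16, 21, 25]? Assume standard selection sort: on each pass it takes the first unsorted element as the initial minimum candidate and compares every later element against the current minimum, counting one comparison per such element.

Pass 1: scan indices 1..6 for the minimum = 6 comparison(s); min is 16, place at index 0 -> [16, 22, 19, 28, 16, 21, 25]
Pass 2: scan indices 2..6 for the minimum = 5 comparison(s); min is 16, place at index 1 -> [16, 16, 19, 28, 22, 21, 25]
Pass 3: scan indices 3..6 for the minimum = 4 comparison(s); min is 19, place at index 2 -> [16, 16, 19, 28, 22, 21, 25]
Pass 4: scan indices 4..6 for the minimum = 3 comparison(s); min is 21, place at index 3 -> [16, 16, 19, 21, 22, 28, 25]
Pass 5: scan indices 5..6 for the minimum = 2 comparison(s); min is 22, place at index 4 -> [16, 16, 19, 21, 22, 28, 25]
Pass 6: scan indices 6..6 for the minimum = 1 comparison(s); min is 25, place at index 5 -> [16, 16, 19, 21, 22, 25, 28]
Selection sort always scans the whole unsorted suffix, so the count is (n-1) + (n-2) + ... + 1 = n(n-1)/2 = 7*6/2 = 21 regardless of the input order.
Total comparisons: 6 + 5 + 4 + 3 + 2 + 1 = 21


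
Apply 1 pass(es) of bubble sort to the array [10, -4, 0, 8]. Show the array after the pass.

After pass 1: [-4, 0, 8, 10] (3 swaps)
Total swaps: 3


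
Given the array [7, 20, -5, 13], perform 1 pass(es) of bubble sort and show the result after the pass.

After pass 1: [7, -5, 13, 20] (2 swaps)
Total swaps: 2


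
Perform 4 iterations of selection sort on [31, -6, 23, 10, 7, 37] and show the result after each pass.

Pass 1: Select minimum -6 at index 1, swap -> [-6, 31, 23, 10, 7, 37]
Pass 2: Select minimum 7 at index 4, swap -> [-6, 7, 23, 10, 31, 37]
Pass 3: Select minimum 10 at index 3, swap -> [-6, 7, 10, 23, 31, 37]
Pass 4: Select minimum 23 at index 3, swap -> [-6, 7, 10, 23, 31, 37]


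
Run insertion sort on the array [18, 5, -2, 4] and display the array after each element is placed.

First element 18 is already 'sorted'
Insert 5: shifted 1 elements -> [5, 18, -2, 4]
Insert -2: shifted 2 elements -> [-2, 5, 18, 4]
Insert 4: shifted 2 elements -> [-2, 4, 5, 18]


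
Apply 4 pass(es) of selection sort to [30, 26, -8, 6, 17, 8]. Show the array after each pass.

Pass 1: Select minimum -8 at index 2, swap -> [-8, 26, 30, 6, 17, 8]
Pass 2: Select minimum 6 at index 3, swap -> [-8, 6, 30, 26, 17, 8]
Pass 3: Select minimum 8 at index 5, swap -> [-8, 6, 8, 26, 17, 30]
Pass 4: Select minimum 17 at index 4, swap -> [-8, 6, 8, 17, 26, 30]


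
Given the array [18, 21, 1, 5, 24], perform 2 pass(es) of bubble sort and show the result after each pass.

After pass 1: [18, 1, 5, 21, 24] (2 swaps)
After pass 2: [1, 5, 18, 21, 24] (2 swaps)
Total swaps: 4


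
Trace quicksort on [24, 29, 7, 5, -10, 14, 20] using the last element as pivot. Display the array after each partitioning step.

Partition 1: pivot=20 at index 4 -> [7, 5, -10, 14, 20, 29, 24]
Partition 2: pivot=14 at index 3 -> [7, 5, -10, 14, 20, 29, 24]
Partition 3: pivot=-10 at index 0 -> [-10, 5, 7, 14, 20, 29, 24]
Partition 4: pivot=7 at index 2 -> [-10, 5, 7, 14, 20, 29, 24]
Partition 5: pivot=24 at index 5 -> [-10, 5, 7, 14, 20, 24, 29]


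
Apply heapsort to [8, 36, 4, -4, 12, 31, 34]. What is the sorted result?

Build heap: [36, 12, 34, -4, 8, 31, 4]
Extract 36: [34, 12, 31, -4, 8, 4, 36]
Extract 34: [31, 12, 4, -4, 8, 34, 36]
Extract 31: [12, 8, 4, -4, 31, 34, 36]
Extract 12: [8, -4, 4, 12, 31, 34, 36]
Extract 8: [4, -4, 8, 12, 31, 34, 36]
Extract 4: [-4, 4, 8, 12, 31, 34, 36]


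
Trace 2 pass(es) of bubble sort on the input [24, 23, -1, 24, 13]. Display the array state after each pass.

After pass 1: [23, -1, 24, 13, 24] (3 swaps)
After pass 2: [-1, 23, 13, 24, 24] (2 swaps)
Total swaps: 5


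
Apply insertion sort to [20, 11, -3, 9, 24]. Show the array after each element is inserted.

First element 20 is already 'sorted'
Insert 11: shifted 1 elements -> [11, 20, -3, 9, 24]
Insert -3: shifted 2 elements -> [-3, 11, 20, 9, 24]
Insert 9: shifted 2 elements -> [-3, 9, 11, 20, 24]
Insert 24: shifted 0 elements -> [-3, 9, 11, 20, 24]


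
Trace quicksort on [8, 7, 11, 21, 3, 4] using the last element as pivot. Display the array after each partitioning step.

Partition 1: pivot=4 at index 1 -> [3, 4, 11, 21, 8, 7]
Partition 2: pivot=7 at index 2 -> [3, 4, 7, 21, 8, 11]
Partition 3: pivot=11 at index 4 -> [3, 4, 7, 8, 11, 21]


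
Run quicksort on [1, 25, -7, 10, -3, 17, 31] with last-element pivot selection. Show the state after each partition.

Partition 1: pivot=31 at index 6 -> [1, 25, -7, 10, -3, 17, 31]
Partition 2: pivot=17 at index 4 -> [1, -7, 10, -3, 17, 25, 31]
Partition 3: pivot=-3 at index 1 -> [-7, -3, 10, 1, 17, 25, 31]
Partition 4: pivot=1 at index 2 -> [-7, -3, 1, 10, 17, 25, 31]


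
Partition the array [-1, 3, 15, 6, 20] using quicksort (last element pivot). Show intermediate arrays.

Partition 1: pivot=20 at index 4 -> [-1, 3, 15, 6, 20]
Partition 2: pivot=6 at index 2 -> [-1, 3, 6, 15, 20]
Partition 3: pivot=3 at index 1 -> [-1, 3, 6, 15, 20]


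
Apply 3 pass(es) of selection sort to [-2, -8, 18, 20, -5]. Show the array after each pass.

Pass 1: Select minimum -8 at index 1, swap -> [-8, -2, 18, 20, -5]
Pass 2: Select minimum -5 at index 4, swap -> [-8, -5, 18, 20, -2]
Pass 3: Select minimum -2 at index 4, swap -> [-8, -5, -2, 20, 18]


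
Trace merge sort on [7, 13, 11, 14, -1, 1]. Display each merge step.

Divide and conquer:
  Merge [13] + [11] -> [11, 13]
  Merge [7] + [11, 13] -> [7, 11, 13]
  Merge [-1] + [1] -> [-1, 1]
  Merge [14] + [-1, 1] -> [-1, 1, 14]
  Merge [7, 11, 13] + [-1, 1, 14] -> [-1, 1, 7, 11, 13, 14]


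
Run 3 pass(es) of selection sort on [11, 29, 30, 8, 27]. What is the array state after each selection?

Pass 1: Select minimum 8 at index 3, swap -> [8, 29, 30, 11, 27]
Pass 2: Select minimum 11 at index 3, swap -> [8, 11, 30, 29, 27]
Pass 3: Select minimum 27 at index 4, swap -> [8, 11, 27, 29, 30]


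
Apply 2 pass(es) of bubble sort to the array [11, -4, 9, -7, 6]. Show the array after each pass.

After pass 1: [-4, 9, -7, 6, 11] (4 swaps)
After pass 2: [-4, -7, 6, 9, 11] (2 swaps)
Total swaps: 6


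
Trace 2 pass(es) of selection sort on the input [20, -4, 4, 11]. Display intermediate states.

Pass 1: Select minimum -4 at index 1, swap -> [-4, 20, 4, 11]
Pass 2: Select minimum 4 at index 2, swap -> [-4, 4, 20, 11]


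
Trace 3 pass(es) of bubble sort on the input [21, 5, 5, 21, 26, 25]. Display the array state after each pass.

After pass 1: [5, 5, 21, 21, 25, 26] (3 swaps)
After pass 2: [5, 5, 21, 21, 25, 26] (0 swaps)
After pass 3: [5, 5, 21, 21, 25, 26] (0 swaps)
Total swaps: 3


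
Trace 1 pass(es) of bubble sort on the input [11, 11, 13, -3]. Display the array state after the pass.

After pass 1: [11, 11, -3, 13] (1 swaps)
Total swaps: 1


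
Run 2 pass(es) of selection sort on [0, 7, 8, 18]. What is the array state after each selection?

Pass 1: Select minimum 0 at index 0, swap -> [0, 7, 8, 18]
Pass 2: Select minimum 7 at index 1, swap -> [0, 7, 8, 18]


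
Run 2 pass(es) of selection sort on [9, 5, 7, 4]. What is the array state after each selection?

Pass 1: Select minimum 4 at index 3, swap -> [4, 5, 7, 9]
Pass 2: Select minimum 5 at index 1, swap -> [4, 5, 7, 9]


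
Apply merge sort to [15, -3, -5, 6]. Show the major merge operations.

Divide and conquer:
  Merge [15] + [-3] -> [-3, 15]
  Merge [-5] + [6] -> [-5, 6]
  Merge [-3, 15] + [-5, 6] -> [-5, -3, 6, 15]


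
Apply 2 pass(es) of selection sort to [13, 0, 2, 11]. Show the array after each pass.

Pass 1: Select minimum 0 at index 1, swap -> [0, 13, 2, 11]
Pass 2: Select minimum 2 at index 2, swap -> [0, 2, 13, 11]


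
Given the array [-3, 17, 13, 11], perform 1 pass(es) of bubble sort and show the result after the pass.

After pass 1: [-3, 13, 11, 17] (2 swaps)
Total swaps: 2


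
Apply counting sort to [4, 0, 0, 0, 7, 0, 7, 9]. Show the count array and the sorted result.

Count array: [4, 0, 0, 0, 1, 0, 0, 2, 0, 1]
(count[i] = number of elements equal to i)
Cumulative count: [4, 4, 4, 4, 5, 5, 5, 7, 7, 8]
Sorted: [0, 0, 0, 0, 4, 7, 7, 9]


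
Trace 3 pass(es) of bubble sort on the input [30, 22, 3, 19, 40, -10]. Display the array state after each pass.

After pass 1: [22, 3, 19, 30, -10, 40] (4 swaps)
After pass 2: [3, 19, 22, -10, 30, 40] (3 swaps)
After pass 3: [3, 19, -10, 22, 30, 40] (1 swaps)
Total swaps: 8


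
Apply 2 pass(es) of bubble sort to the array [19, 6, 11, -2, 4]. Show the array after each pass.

After pass 1: [6, 11, -2, 4, 19] (4 swaps)
After pass 2: [6, -2, 4, 11, 19] (2 swaps)
Total swaps: 6


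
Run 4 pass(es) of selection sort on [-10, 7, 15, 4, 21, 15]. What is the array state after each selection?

Pass 1: Select minimum -10 at index 0, swap -> [-10, 7, 15, 4, 21, 15]
Pass 2: Select minimum 4 at index 3, swap -> [-10, 4, 15, 7, 21, 15]
Pass 3: Select minimum 7 at index 3, swap -> [-10, 4, 7, 15, 21, 15]
Pass 4: Select minimum 15 at index 3, swap -> [-10, 4, 7, 15, 21, 15]


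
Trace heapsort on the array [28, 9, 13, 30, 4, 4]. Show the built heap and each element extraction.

Build heap: [30, 28, 13, 9, 4, 4]
Extract 30: [28, 9, 13, 4, 4, 30]
Extract 28: [13, 9, 4, 4, 28, 30]
Extract 13: [9, 4, 4, 13, 28, 30]
Extract 9: [4, 4, 9, 13, 28, 30]
Extract 4: [4, 4, 9, 13, 28, 30]


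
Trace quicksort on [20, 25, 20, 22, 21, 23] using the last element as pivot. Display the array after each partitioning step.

Partition 1: pivot=23 at index 4 -> [20, 20, 22, 21, 23, 25]
Partition 2: pivot=21 at index 2 -> [20, 20, 21, 22, 23, 25]
Partition 3: pivot=20 at index 1 -> [20, 20, 21, 22, 23, 25]


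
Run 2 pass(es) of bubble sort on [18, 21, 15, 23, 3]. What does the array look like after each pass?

After pass 1: [18, 15, 21, 3, 23] (2 swaps)
After pass 2: [15, 18, 3, 21, 23] (2 swaps)
Total swaps: 4


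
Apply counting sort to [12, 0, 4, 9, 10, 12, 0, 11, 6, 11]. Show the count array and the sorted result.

Count array: [2, 0, 0, 0, 1, 0, 1, 0, 0, 1, 1, 2, 2]
(count[i] = number of elements equal to i)
Cumulative count: [2, 2, 2, 2, 3, 3, 4, 4, 4, 5, 6, 8, 10]
Sorted: [0, 0, 4, 6, 9, 10, 11, 11, 12, 12]


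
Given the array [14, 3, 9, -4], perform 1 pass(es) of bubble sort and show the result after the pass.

After pass 1: [3, 9, -4, 14] (3 swaps)
Total swaps: 3


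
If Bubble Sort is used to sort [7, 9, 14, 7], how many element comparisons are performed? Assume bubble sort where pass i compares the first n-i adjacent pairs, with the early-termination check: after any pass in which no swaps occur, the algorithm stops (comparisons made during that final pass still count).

Pass 1: compare adjacent pairs (0,1)..(2,3) = 3 comparison(s), 1 swap(s) -> [7, 9, 7, 14]
Pass 2: compare adjacent pairs (0,1)..(1,2) = 2 comparison(s), 1 swap(s) -> [7, 7, 9, 14]
Pass 3: compare adjacent pairs (0,1)..(0,1) = 1 comparison(s), 0 swap(s) -> [7, 7, 9, 14]
No swaps in this pass, so bubble sort stops here.
Total comparisons: 3 + 2 + 1 = 6


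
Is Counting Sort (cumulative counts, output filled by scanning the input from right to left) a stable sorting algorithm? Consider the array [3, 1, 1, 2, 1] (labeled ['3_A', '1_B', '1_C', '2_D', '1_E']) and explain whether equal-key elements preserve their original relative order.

Trace Counting Sort on the labeled array (the key is the number; the letter only tracks identity):
  Counts for values 0..3: [0, 3, 1, 1]
  Cumulative counts: [0, 3, 4, 5]
  Scan right to left: place 1_E at output index 2
  Scan right to left: place 2_D at output index 3
  Scan right to left: place 1_C at output index 1
  Scan right to left: place 1_B at output index 0
  Scan right to left: place 3_A at output index 4
  Output: [1_B, 1_C, 1_E, 2_D, 3_A]
Equal keys:
  value 1: originally 1_B, 1_C, 1_E; after sorting 1_B, 1_C, 1_E -> order preserved
All equal keys kept their original relative order. Counting Sort is stable: scanning the input right to left with decreasing cumulative counts places later duplicates at later output positions.
Answer: Stable


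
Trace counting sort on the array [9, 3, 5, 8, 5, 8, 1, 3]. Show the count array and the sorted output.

Count array: [0, 1, 0, 2, 0, 2, 0, 0, 2, 1]
(count[i] = number of elements equal to i)
Cumulative count: [0, 1, 1, 3, 3, 5, 5, 5, 7, 8]
Sorted: [1, 3, 3, 5, 5, 8, 8, 9]


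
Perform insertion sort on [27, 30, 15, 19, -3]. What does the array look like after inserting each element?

First element 27 is already 'sorted'
Insert 30: shifted 0 elements -> [27, 30, 15, 19, -3]
Insert 15: shifted 2 elements -> [15, 27, 30, 19, -3]
Insert 19: shifted 2 elements -> [15, 19, 27, 30, -3]
Insert -3: shifted 4 elements -> [-3, 15, 19, 27, 30]


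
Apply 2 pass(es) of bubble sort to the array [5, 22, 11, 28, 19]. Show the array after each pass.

After pass 1: [5, 11, 22, 19, 28] (2 swaps)
After pass 2: [5, 11, 19, 22, 28] (1 swaps)
Total swaps: 3


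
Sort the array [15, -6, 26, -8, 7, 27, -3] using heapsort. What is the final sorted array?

Build heap: [27, 7, 26, -8, -6, 15, -3]
Extract 27: [26, 7, 15, -8, -6, -3, 27]
Extract 26: [15, 7, -3, -8, -6, 26, 27]
Extract 15: [7, -6, -3, -8, 15, 26, 27]
Extract 7: [-3, -6, -8, 7, 15, 26, 27]
Extract -3: [-6, -8, -3, 7, 15, 26, 27]
Extract -6: [-8, -6, -3, 7, 15, 26, 27]


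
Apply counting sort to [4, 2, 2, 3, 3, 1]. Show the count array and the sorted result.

Count array: [0, 1, 2, 2, 1]
(count[i] = number of elements equal to i)
Cumulative count: [0, 1, 3, 5, 6]
Sorted: [1, 2, 2, 3, 3, 4]


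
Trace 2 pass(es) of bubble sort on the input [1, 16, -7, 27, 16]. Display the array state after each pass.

After pass 1: [1, -7, 16, 16, 27] (2 swaps)
After pass 2: [-7, 1, 16, 16, 27] (1 swaps)
Total swaps: 3


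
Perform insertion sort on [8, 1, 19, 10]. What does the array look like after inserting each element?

First element 8 is already 'sorted'
Insert 1: shifted 1 elements -> [1, 8, 19, 10]
Insert 19: shifted 0 elements -> [1, 8, 19, 10]
Insert 10: shifted 1 elements -> [1, 8, 10, 19]


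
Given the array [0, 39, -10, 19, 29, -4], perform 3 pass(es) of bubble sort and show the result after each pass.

After pass 1: [0, -10, 19, 29, -4, 39] (4 swaps)
After pass 2: [-10, 0, 19, -4, 29, 39] (2 swaps)
After pass 3: [-10, 0, -4, 19, 29, 39] (1 swaps)
Total swaps: 7


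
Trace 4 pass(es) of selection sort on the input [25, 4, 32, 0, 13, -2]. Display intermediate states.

Pass 1: Select minimum -2 at index 5, swap -> [-2, 4, 32, 0, 13, 25]
Pass 2: Select minimum 0 at index 3, swap -> [-2, 0, 32, 4, 13, 25]
Pass 3: Select minimum 4 at index 3, swap -> [-2, 0, 4, 32, 13, 25]
Pass 4: Select minimum 13 at index 4, swap -> [-2, 0, 4, 13, 32, 25]


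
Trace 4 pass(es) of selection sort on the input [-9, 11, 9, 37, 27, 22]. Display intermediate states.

Pass 1: Select minimum -9 at index 0, swap -> [-9, 11, 9, 37, 27, 22]
Pass 2: Select minimum 9 at index 2, swap -> [-9, 9, 11, 37, 27, 22]
Pass 3: Select minimum 11 at index 2, swap -> [-9, 9, 11, 37, 27, 22]
Pass 4: Select minimum 22 at index 5, swap -> [-9, 9, 11, 22, 27, 37]


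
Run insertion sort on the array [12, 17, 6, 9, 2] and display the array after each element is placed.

First element 12 is already 'sorted'
Insert 17: shifted 0 elements -> [12, 17, 6, 9, 2]
Insert 6: shifted 2 elements -> [6, 12, 17, 9, 2]
Insert 9: shifted 2 elements -> [6, 9, 12, 17, 2]
Insert 2: shifted 4 elements -> [2, 6, 9, 12, 17]


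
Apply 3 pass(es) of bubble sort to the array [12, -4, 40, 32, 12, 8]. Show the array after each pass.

After pass 1: [-4, 12, 32, 12, 8, 40] (4 swaps)
After pass 2: [-4, 12, 12, 8, 32, 40] (2 swaps)
After pass 3: [-4, 12, 8, 12, 32, 40] (1 swaps)
Total swaps: 7


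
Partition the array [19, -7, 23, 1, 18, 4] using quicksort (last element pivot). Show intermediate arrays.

Partition 1: pivot=4 at index 2 -> [-7, 1, 4, 19, 18, 23]
Partition 2: pivot=1 at index 1 -> [-7, 1, 4, 19, 18, 23]
Partition 3: pivot=23 at index 5 -> [-7, 1, 4, 19, 18, 23]
Partition 4: pivot=18 at index 3 -> [-7, 1, 4, 18, 19, 23]


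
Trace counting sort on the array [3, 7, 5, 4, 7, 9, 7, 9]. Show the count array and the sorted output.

Count array: [0, 0, 0, 1, 1, 1, 0, 3, 0, 2]
(count[i] = number of elements equal to i)
Cumulative count: [0, 0, 0, 1, 2, 3, 3, 6, 6, 8]
Sorted: [3, 4, 5, 7, 7, 7, 9, 9]


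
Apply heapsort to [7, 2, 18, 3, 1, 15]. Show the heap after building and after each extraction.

Build heap: [18, 3, 15, 2, 1, 7]
Extract 18: [15, 3, 7, 2, 1, 18]
Extract 15: [7, 3, 1, 2, 15, 18]
Extract 7: [3, 2, 1, 7, 15, 18]
Extract 3: [2, 1, 3, 7, 15, 18]
Extract 2: [1, 2, 3, 7, 15, 18]


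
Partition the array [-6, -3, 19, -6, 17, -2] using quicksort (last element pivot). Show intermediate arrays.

Partition 1: pivot=-2 at index 3 -> [-6, -3, -6, -2, 17, 19]
Partition 2: pivot=-6 at index 1 -> [-6, -6, -3, -2, 17, 19]
Partition 3: pivot=19 at index 5 -> [-6, -6, -3, -2, 17, 19]


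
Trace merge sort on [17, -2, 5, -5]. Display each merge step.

Divide and conquer:
  Merge [17] + [-2] -> [-2, 17]
  Merge [5] + [-5] -> [-5, 5]
  Merge [-2, 17] + [-5, 5] -> [-5, -2, 5, 17]


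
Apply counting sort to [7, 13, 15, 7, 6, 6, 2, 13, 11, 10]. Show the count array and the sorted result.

Count array: [0, 0, 1, 0, 0, 0, 2, 2, 0, 0, 1, 1, 0, 2, 0, 1]
(count[i] = number of elements equal to i)
Cumulative count: [0, 0, 1, 1, 1, 1, 3, 5, 5, 5, 6, 7, 7, 9, 9, 10]
Sorted: [2, 6, 6, 7, 7, 10, 11, 13, 13, 15]


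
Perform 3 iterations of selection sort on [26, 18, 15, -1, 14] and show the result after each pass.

Pass 1: Select minimum -1 at index 3, swap -> [-1, 18, 15, 26, 14]
Pass 2: Select minimum 14 at index 4, swap -> [-1, 14, 15, 26, 18]
Pass 3: Select minimum 15 at index 2, swap -> [-1, 14, 15, 26, 18]


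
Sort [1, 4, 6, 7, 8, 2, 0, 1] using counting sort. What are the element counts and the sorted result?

Count array: [1, 2, 1, 0, 1, 0, 1, 1, 1]
(count[i] = number of elements equal to i)
Cumulative count: [1, 3, 4, 4, 5, 5, 6, 7, 8]
Sorted: [0, 1, 1, 2, 4, 6, 7, 8]


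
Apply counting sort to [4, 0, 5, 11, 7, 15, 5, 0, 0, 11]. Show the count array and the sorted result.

Count array: [3, 0, 0, 0, 1, 2, 0, 1, 0, 0, 0, 2, 0, 0, 0, 1]
(count[i] = number of elements equal to i)
Cumulative count: [3, 3, 3, 3, 4, 6, 6, 7, 7, 7, 7, 9, 9, 9, 9, 10]
Sorted: [0, 0, 0, 4, 5, 5, 7, 11, 11, 15]


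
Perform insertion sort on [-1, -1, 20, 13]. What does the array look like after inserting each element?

First element -1 is already 'sorted'
Insert -1: shifted 0 elements -> [-1, -1, 20, 13]
Insert 20: shifted 0 elements -> [-1, -1, 20, 13]
Insert 13: shifted 1 elements -> [-1, -1, 13, 20]


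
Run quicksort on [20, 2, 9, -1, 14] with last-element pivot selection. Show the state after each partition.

Partition 1: pivot=14 at index 3 -> [2, 9, -1, 14, 20]
Partition 2: pivot=-1 at index 0 -> [-1, 9, 2, 14, 20]
Partition 3: pivot=2 at index 1 -> [-1, 2, 9, 14, 20]


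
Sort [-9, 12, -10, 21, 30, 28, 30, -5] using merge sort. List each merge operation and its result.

Divide and conquer:
  Merge [-9] + [12] -> [-9, 12]
  Merge [-10] + [21] -> [-10, 21]
  Merge [-9, 12] + [-10, 21] -> [-10, -9, 12, 21]
  Merge [30] + [28] -> [28, 30]
  Merge [30] + [-5] -> [-5, 30]
  Merge [28, 30] + [-5, 30] -> [-5, 28, 30, 30]
  Merge [-10, -9, 12, 21] + [-5, 28, 30, 30] -> [-10, -9, -5, 12, 21, 28, 30, 30]


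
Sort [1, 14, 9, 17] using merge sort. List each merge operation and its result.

Divide and conquer:
  Merge [1] + [14] -> [1, 14]
  Merge [9] + [17] -> [9, 17]
  Merge [1, 14] + [9, 17] -> [1, 9, 14, 17]


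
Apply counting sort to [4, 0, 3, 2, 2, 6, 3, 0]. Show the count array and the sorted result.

Count array: [2, 0, 2, 2, 1, 0, 1]
(count[i] = number of elements equal to i)
Cumulative count: [2, 2, 4, 6, 7, 7, 8]
Sorted: [0, 0, 2, 2, 3, 3, 4, 6]


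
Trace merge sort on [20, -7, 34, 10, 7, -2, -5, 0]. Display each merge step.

Divide and conquer:
  Merge [20] + [-7] -> [-7, 20]
  Merge [34] + [10] -> [10, 34]
  Merge [-7, 20] + [10, 34] -> [-7, 10, 20, 34]
  Merge [7] + [-2] -> [-2, 7]
  Merge [-5] + [0] -> [-5, 0]
  Merge [-2, 7] + [-5, 0] -> [-5, -2, 0, 7]
  Merge [-7, 10, 20, 34] + [-5, -2, 0, 7] -> [-7, -5, -2, 0, 7, 10, 20, 34]


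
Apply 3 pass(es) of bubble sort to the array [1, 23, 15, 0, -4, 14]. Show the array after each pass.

After pass 1: [1, 15, 0, -4, 14, 23] (4 swaps)
After pass 2: [1, 0, -4, 14, 15, 23] (3 swaps)
After pass 3: [0, -4, 1, 14, 15, 23] (2 swaps)
Total swaps: 9


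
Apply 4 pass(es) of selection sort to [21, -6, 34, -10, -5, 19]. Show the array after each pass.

Pass 1: Select minimum -10 at index 3, swap -> [-10, -6, 34, 21, -5, 19]
Pass 2: Select minimum -6 at index 1, swap -> [-10, -6, 34, 21, -5, 19]
Pass 3: Select minimum -5 at index 4, swap -> [-10, -6, -5, 21, 34, 19]
Pass 4: Select minimum 19 at index 5, swap -> [-10, -6, -5, 19, 34, 21]


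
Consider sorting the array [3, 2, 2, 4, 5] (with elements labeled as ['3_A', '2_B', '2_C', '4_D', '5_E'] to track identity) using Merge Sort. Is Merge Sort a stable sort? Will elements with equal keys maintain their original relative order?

Trace Merge Sort on the labeled array (the key is the number; the letter only tracks identity):
  Merge [3_A] + [2_B] -> [2_B, 3_A]
  Merge [4_D] + [5_E] -> [4_D, 5_E]
  Merge [2_C] + [4_D, 5_E] -> [2_C, 4_D, 5_E]
  Merge [2_B, 3_A] + [2_C, 4_D, 5_E] -> [2_B, 2_C, 3_A, 4_D, 5_E]
Final order: [2_B, 2_C, 3_A, 4_D, 5_E]
Equal keys:
  value 2: originally 2_B, 2_C; after sorting 2_B, 2_C -> order preserved
All equal keys kept their original relative order. Merge Sort is stable: when the heads of the two halves are equal the merge takes from the left half first.
Answer: Stable


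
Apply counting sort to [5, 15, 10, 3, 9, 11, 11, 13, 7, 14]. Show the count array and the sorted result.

Count array: [0, 0, 0, 1, 0, 1, 0, 1, 0, 1, 1, 2, 0, 1, 1, 1]
(count[i] = number of elements equal to i)
Cumulative count: [0, 0, 0, 1, 1, 2, 2, 3, 3, 4, 5, 7, 7, 8, 9, 10]
Sorted: [3, 5, 7, 9, 10, 11, 11, 13, 14, 15]
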